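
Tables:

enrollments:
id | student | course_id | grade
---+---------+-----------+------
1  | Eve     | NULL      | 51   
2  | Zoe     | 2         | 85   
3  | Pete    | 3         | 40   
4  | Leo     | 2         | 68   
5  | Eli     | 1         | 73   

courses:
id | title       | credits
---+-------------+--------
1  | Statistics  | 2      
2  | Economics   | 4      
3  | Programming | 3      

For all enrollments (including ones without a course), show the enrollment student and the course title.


LEFT JOIN keeps every row from enrollments (the left table); where course_id has no match in courses, the course columns become NULL. Walk through each enrollment:
  - enrollment 1 (Eve): course_id=NULL, no match -> kept with NULL
  - enrollment 2 (Zoe): course_id=2 -> matches Economics
  - enrollment 3 (Pete): course_id=3 -> matches Programming
  - enrollment 4 (Leo): course_id=2 -> matches Economics
  - enrollment 5 (Eli): course_id=1 -> matches Statistics
All 5 rows appear; 1 has NULL course.

SQL:
SELECT a.student, b.title AS course
FROM enrollments a
LEFT JOIN courses b ON a.course_id = b.id

Result:
student | course     
--------+------------
Eve     | NULL       
Zoe     | Economics  
Pete    | Programming
Leo     | Economics  
Eli     | Statistics 


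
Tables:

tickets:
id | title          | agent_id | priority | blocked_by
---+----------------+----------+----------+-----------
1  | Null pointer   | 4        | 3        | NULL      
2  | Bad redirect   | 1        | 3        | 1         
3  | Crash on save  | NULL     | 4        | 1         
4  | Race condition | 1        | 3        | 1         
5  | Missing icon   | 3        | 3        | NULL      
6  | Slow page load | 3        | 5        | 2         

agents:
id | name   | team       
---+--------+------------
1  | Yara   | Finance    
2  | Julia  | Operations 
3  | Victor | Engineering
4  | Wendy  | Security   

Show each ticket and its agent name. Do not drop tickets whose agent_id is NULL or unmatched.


LEFT JOIN keeps every row from tickets (the left table); where agent_id has no match in agents, the agent columns become NULL. Walk through each ticket:
  - ticket 1 (Null pointer): agent_id=4 -> matches Wendy
  - ticket 2 (Bad redirect): agent_id=1 -> matches Yara
  - ticket 3 (Crash on save): agent_id=NULL, no match -> kept with NULL
  - ticket 4 (Race condition): agent_id=1 -> matches Yara
  - ticket 5 (Missing icon): agent_id=3 -> matches Victor
  - ticket 6 (Slow page load): agent_id=3 -> matches Victor
All 6 rows appear; 1 has NULL agent.

SQL:
SELECT a.title, b.name AS agent
FROM tickets a
LEFT JOIN agents b ON a.agent_id = b.id

Result:
title          | agent 
---------------+-------
Null pointer   | Wendy 
Bad redirect   | Yara  
Crash on save  | NULL  
Race condition | Yara  
Missing icon   | Victor
Slow page load | Victor


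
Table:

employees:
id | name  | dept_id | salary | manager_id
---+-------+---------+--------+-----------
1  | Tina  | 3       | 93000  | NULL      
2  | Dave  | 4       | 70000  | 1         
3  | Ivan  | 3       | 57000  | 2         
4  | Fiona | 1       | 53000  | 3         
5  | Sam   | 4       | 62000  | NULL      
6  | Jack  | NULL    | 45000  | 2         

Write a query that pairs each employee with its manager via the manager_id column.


This is a self-join: employees is joined to a second copy of itself, matching each row's manager_id to another row's id. Use LEFT JOIN so rows with manager_id=NULL are kept.
  - employee 1 (Tina): manager_id=NULL -> NULL
  - employee 2 (Dave): manager_id=1 -> Tina
  - employee 3 (Ivan): manager_id=2 -> Dave
  - employee 4 (Fiona): manager_id=3 -> Ivan
  - employee 5 (Sam): manager_id=NULL -> NULL
  - employee 6 (Jack): manager_id=2 -> Dave

SQL:
SELECT a.name AS item, b.name AS manager
FROM employees a
LEFT JOIN employees b ON a.manager_id = b.id

Result:
item  | manager
------+--------
Tina  | NULL   
Dave  | Tina   
Ivan  | Dave   
Fiona | Ivan   
Sam   | NULL   
Jack  | Dave   


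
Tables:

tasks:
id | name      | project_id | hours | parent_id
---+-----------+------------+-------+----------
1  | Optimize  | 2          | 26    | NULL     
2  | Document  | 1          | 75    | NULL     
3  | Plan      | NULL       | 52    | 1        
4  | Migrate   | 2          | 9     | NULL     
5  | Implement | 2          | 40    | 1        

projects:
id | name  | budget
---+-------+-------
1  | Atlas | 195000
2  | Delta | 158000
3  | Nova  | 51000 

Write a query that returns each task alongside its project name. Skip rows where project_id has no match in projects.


INNER JOIN keeps only tasks rows whose project_id matches an id in projects. Walk through each task:
  - task 1 (Optimize): project_id=2 -> matches Delta
  - task 2 (Document): project_id=1 -> matches Atlas
  - task 3 (Plan): project_id=NULL, no match -> dropped
  - task 4 (Migrate): project_id=2 -> matches Delta
  - task 5 (Implement): project_id=2 -> matches Delta
So 1 of 5 rows is dropped.

SQL:
SELECT a.name, b.name AS project
FROM tasks a
INNER JOIN projects b ON a.project_id = b.id

Result:
name      | project
----------+--------
Optimize  | Delta  
Document  | Atlas  
Migrate   | Delta  
Implement | Delta  


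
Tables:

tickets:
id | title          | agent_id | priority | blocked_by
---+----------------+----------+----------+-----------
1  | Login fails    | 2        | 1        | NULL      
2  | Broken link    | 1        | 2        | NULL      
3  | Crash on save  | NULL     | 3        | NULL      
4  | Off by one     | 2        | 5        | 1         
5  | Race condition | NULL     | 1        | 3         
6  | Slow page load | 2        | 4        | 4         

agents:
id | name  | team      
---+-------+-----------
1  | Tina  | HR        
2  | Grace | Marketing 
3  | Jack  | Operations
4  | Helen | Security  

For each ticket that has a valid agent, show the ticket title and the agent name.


INNER JOIN keeps only tickets rows whose agent_id matches an id in agents. Walk through each ticket:
  - ticket 1 (Login fails): agent_id=2 -> matches Grace
  - ticket 2 (Broken link): agent_id=1 -> matches Tina
  - ticket 3 (Crash on save): agent_id=NULL, no match -> dropped
  - ticket 4 (Off by one): agent_id=2 -> matches Grace
  - ticket 5 (Race condition): agent_id=NULL, no match -> dropped
  - ticket 6 (Slow page load): agent_id=2 -> matches Grace
So 2 of 6 rows are dropped.

SQL:
SELECT a.title, b.name AS agent
FROM tickets a
INNER JOIN agents b ON a.agent_id = b.id

Result:
title          | agent
---------------+------
Login fails    | Grace
Broken link    | Tina 
Off by one     | Grace
Slow page load | Grace


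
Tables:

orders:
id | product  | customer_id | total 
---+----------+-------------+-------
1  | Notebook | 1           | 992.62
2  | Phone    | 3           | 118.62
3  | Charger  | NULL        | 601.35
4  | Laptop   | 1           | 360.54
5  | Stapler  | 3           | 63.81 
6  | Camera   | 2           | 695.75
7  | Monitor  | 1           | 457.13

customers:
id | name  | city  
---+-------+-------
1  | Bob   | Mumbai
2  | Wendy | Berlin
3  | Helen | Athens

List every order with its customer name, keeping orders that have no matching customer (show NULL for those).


LEFT JOIN keeps every row from orders (the left table); where customer_id has no match in customers, the customer columns become NULL. Walk through each order:
  - order 1 (Notebook): customer_id=1 -> matches Bob
  - order 2 (Phone): customer_id=3 -> matches Helen
  - order 3 (Charger): customer_id=NULL, no match -> kept with NULL
  - order 4 (Laptop): customer_id=1 -> matches Bob
  - order 5 (Stapler): customer_id=3 -> matches Helen
  - order 6 (Camera): customer_id=2 -> matches Wendy
  - order 7 (Monitor): customer_id=1 -> matches Bob
All 7 rows appear; 1 has NULL customer.

SQL:
SELECT a.product, b.name AS customer
FROM orders a
LEFT JOIN customers b ON a.customer_id = b.id

Result:
product  | customer
---------+---------
Notebook | Bob     
Phone    | Helen   
Charger  | NULL    
Laptop   | Bob     
Stapler  | Helen   
Camera   | Wendy   
Monitor  | Bob     


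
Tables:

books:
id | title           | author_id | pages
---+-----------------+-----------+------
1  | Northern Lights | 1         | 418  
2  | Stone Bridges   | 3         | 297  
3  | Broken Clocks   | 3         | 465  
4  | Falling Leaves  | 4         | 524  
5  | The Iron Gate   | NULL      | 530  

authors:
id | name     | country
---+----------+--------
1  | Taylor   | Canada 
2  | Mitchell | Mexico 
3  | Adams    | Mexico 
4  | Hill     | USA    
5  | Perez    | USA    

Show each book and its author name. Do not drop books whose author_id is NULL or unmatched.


LEFT JOIN keeps every row from books (the left table); where author_id has no match in authors, the author columns become NULL. Walk through each book:
  - book 1 (Northern Lights): author_id=1 -> matches Taylor
  - book 2 (Stone Bridges): author_id=3 -> matches Adams
  - book 3 (Broken Clocks): author_id=3 -> matches Adams
  - book 4 (Falling Leaves): author_id=4 -> matches Hill
  - book 5 (The Iron Gate): author_id=NULL, no match -> kept with NULL
All 5 rows appear; 1 has NULL author.

SQL:
SELECT a.title, b.name AS author
FROM books a
LEFT JOIN authors b ON a.author_id = b.id

Result:
title           | author
----------------+-------
Northern Lights | Taylor
Stone Bridges   | Adams 
Broken Clocks   | Adams 
Falling Leaves  | Hill  
The Iron Gate   | NULL  


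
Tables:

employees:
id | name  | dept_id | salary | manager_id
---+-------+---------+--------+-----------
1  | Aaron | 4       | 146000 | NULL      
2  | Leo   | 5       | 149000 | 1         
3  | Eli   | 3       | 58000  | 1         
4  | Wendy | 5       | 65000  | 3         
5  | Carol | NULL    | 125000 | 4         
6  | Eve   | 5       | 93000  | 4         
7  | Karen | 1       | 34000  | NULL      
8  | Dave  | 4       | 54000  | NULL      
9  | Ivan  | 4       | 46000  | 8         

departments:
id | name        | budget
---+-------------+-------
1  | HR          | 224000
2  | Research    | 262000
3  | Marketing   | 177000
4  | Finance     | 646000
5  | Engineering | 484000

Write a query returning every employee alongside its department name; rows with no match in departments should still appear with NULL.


LEFT JOIN keeps every row from employees (the left table); where dept_id has no match in departments, the department columns become NULL. Walk through each employee:
  - employee 1 (Aaron): dept_id=4 -> matches Finance
  - employee 2 (Leo): dept_id=5 -> matches Engineering
  - employee 3 (Eli): dept_id=3 -> matches Marketing
  - employee 4 (Wendy): dept_id=5 -> matches Engineering
  - employee 5 (Carol): dept_id=NULL, no match -> kept with NULL
  - employee 6 (Eve): dept_id=5 -> matches Engineering
  - employee 7 (Karen): dept_id=1 -> matches HR
  - employee 8 (Dave): dept_id=4 -> matches Finance
  - employee 9 (Ivan): dept_id=4 -> matches Finance
All 9 rows appear; 1 has NULL department.

SQL:
SELECT a.name, b.name AS department
FROM employees a
LEFT JOIN departments b ON a.dept_id = b.id

Result:
name  | department 
------+------------
Aaron | Finance    
Leo   | Engineering
Eli   | Marketing  
Wendy | Engineering
Carol | NULL       
Eve   | Engineering
Karen | HR         
Dave  | Finance    
Ivan  | Finance    


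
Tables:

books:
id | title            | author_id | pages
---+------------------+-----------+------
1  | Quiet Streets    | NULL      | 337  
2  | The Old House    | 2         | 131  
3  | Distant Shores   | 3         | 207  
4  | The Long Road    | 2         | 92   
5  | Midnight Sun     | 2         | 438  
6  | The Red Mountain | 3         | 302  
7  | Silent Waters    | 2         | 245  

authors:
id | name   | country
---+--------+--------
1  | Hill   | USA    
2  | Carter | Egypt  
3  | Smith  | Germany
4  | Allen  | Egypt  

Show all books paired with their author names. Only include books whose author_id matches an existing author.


INNER JOIN keeps only books rows whose author_id matches an id in authors. Walk through each book:
  - book 1 (Quiet Streets): author_id=NULL, no match -> dropped
  - book 2 (The Old House): author_id=2 -> matches Carter
  - book 3 (Distant Shores): author_id=3 -> matches Smith
  - book 4 (The Long Road): author_id=2 -> matches Carter
  - book 5 (Midnight Sun): author_id=2 -> matches Carter
  - book 6 (The Red Mountain): author_id=3 -> matches Smith
  - book 7 (Silent Waters): author_id=2 -> matches Carter
So 1 of 7 rows is dropped.

SQL:
SELECT a.title, b.name AS author
FROM books a
INNER JOIN authors b ON a.author_id = b.id

Result:
title            | author
-----------------+-------
The Old House    | Carter
Distant Shores   | Smith 
The Long Road    | Carter
Midnight Sun     | Carter
The Red Mountain | Smith 
Silent Waters    | Carter


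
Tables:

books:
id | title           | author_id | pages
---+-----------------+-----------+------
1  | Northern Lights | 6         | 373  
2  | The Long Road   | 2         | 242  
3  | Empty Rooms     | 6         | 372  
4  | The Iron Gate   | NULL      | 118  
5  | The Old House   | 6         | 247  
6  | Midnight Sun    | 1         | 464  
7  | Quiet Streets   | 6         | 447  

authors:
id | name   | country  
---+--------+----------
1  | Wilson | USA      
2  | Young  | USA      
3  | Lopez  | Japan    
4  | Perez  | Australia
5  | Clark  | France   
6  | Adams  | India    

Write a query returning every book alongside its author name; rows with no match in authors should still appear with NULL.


LEFT JOIN keeps every row from books (the left table); where author_id has no match in authors, the author columns become NULL. Walk through each book:
  - book 1 (Northern Lights): author_id=6 -> matches Adams
  - book 2 (The Long Road): author_id=2 -> matches Young
  - book 3 (Empty Rooms): author_id=6 -> matches Adams
  - book 4 (The Iron Gate): author_id=NULL, no match -> kept with NULL
  - book 5 (The Old House): author_id=6 -> matches Adams
  - book 6 (Midnight Sun): author_id=1 -> matches Wilson
  - book 7 (Quiet Streets): author_id=6 -> matches Adams
All 7 rows appear; 1 has NULL author.

SQL:
SELECT a.title, b.name AS author
FROM books a
LEFT JOIN authors b ON a.author_id = b.id

Result:
title           | author
----------------+-------
Northern Lights | Adams 
The Long Road   | Young 
Empty Rooms     | Adams 
The Iron Gate   | NULL  
The Old House   | Adams 
Midnight Sun    | Wilson
Quiet Streets   | Adams 


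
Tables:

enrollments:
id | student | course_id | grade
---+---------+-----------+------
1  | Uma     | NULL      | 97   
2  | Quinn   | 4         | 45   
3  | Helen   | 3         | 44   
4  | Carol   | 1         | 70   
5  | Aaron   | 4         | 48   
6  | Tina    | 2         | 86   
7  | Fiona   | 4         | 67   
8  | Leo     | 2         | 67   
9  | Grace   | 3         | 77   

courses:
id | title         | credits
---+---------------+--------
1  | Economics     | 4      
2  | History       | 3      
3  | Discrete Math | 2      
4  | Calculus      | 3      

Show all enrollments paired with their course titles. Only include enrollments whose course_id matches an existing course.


INNER JOIN keeps only enrollments rows whose course_id matches an id in courses. Walk through each enrollment:
  - enrollment 1 (Uma): course_id=NULL, no match -> dropped
  - enrollment 2 (Quinn): course_id=4 -> matches Calculus
  - enrollment 3 (Helen): course_id=3 -> matches Discrete Math
  - enrollment 4 (Carol): course_id=1 -> matches Economics
  - enrollment 5 (Aaron): course_id=4 -> matches Calculus
  - enrollment 6 (Tina): course_id=2 -> matches History
  - enrollment 7 (Fiona): course_id=4 -> matches Calculus
  - enrollment 8 (Leo): course_id=2 -> matches History
  - enrollment 9 (Grace): course_id=3 -> matches Discrete Math
So 1 of 9 rows is dropped.

SQL:
SELECT a.student, b.title AS course
FROM enrollments a
INNER JOIN courses b ON a.course_id = b.id

Result:
student | course       
--------+--------------
Quinn   | Calculus     
Helen   | Discrete Math
Carol   | Economics    
Aaron   | Calculus     
Tina    | History      
Fiona   | Calculus     
Leo     | History      
Grace   | Discrete Math


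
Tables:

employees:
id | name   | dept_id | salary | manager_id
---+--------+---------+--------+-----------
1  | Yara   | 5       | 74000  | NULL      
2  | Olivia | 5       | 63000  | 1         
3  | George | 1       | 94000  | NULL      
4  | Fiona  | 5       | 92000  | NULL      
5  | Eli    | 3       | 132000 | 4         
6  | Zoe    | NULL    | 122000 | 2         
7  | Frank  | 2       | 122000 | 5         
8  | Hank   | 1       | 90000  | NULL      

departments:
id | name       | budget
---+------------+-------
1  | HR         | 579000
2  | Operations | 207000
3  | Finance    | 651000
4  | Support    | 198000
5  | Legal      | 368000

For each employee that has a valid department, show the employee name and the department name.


INNER JOIN keeps only employees rows whose dept_id matches an id in departments. Walk through each employee:
  - employee 1 (Yara): dept_id=5 -> matches Legal
  - employee 2 (Olivia): dept_id=5 -> matches Legal
  - employee 3 (George): dept_id=1 -> matches HR
  - employee 4 (Fiona): dept_id=5 -> matches Legal
  - employee 5 (Eli): dept_id=3 -> matches Finance
  - employee 6 (Zoe): dept_id=NULL, no match -> dropped
  - employee 7 (Frank): dept_id=2 -> matches Operations
  - employee 8 (Hank): dept_id=1 -> matches HR
So 1 of 8 rows is dropped.

SQL:
SELECT a.name, b.name AS department
FROM employees a
INNER JOIN departments b ON a.dept_id = b.id

Result:
name   | department
-------+-----------
Yara   | Legal     
Olivia | Legal     
George | HR        
Fiona  | Legal     
Eli    | Finance   
Frank  | Operations
Hank   | HR        


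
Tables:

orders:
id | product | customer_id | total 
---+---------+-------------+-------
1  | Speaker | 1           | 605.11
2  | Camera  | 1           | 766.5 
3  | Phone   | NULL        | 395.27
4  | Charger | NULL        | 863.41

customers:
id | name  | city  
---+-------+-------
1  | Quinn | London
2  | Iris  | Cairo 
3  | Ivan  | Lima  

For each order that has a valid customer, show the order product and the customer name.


INNER JOIN keeps only orders rows whose customer_id matches an id in customers. Walk through each order:
  - order 1 (Speaker): customer_id=1 -> matches Quinn
  - order 2 (Camera): customer_id=1 -> matches Quinn
  - order 3 (Phone): customer_id=NULL, no match -> dropped
  - order 4 (Charger): customer_id=NULL, no match -> dropped
So 2 of 4 rows are dropped.

SQL:
SELECT a.product, b.name AS customer
FROM orders a
INNER JOIN customers b ON a.customer_id = b.id

Result:
product | customer
--------+---------
Speaker | Quinn   
Camera  | Quinn   


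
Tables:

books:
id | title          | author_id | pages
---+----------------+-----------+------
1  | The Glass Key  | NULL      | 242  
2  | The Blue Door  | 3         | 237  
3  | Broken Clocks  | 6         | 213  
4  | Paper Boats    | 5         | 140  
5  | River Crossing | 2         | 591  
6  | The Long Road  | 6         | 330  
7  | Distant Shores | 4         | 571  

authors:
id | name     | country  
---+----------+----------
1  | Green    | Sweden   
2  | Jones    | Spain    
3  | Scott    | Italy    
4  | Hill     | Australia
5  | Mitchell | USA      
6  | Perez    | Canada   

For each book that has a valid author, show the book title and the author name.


INNER JOIN keeps only books rows whose author_id matches an id in authors. Walk through each book:
  - book 1 (The Glass Key): author_id=NULL, no match -> dropped
  - book 2 (The Blue Door): author_id=3 -> matches Scott
  - book 3 (Broken Clocks): author_id=6 -> matches Perez
  - book 4 (Paper Boats): author_id=5 -> matches Mitchell
  - book 5 (River Crossing): author_id=2 -> matches Jones
  - book 6 (The Long Road): author_id=6 -> matches Perez
  - book 7 (Distant Shores): author_id=4 -> matches Hill
So 1 of 7 rows is dropped.

SQL:
SELECT a.title, b.name AS author
FROM books a
INNER JOIN authors b ON a.author_id = b.id

Result:
title          | author  
---------------+---------
The Blue Door  | Scott   
Broken Clocks  | Perez   
Paper Boats    | Mitchell
River Crossing | Jones   
The Long Road  | Perez   
Distant Shores | Hill    


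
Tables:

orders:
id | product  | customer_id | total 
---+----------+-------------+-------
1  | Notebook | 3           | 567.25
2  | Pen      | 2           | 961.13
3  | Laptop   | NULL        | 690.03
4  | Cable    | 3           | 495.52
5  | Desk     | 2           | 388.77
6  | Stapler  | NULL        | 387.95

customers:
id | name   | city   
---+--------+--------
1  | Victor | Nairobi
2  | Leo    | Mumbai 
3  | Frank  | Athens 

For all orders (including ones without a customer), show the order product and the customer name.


LEFT JOIN keeps every row from orders (the left table); where customer_id has no match in customers, the customer columns become NULL. Walk through each order:
  - order 1 (Notebook): customer_id=3 -> matches Frank
  - order 2 (Pen): customer_id=2 -> matches Leo
  - order 3 (Laptop): customer_id=NULL, no match -> kept with NULL
  - order 4 (Cable): customer_id=3 -> matches Frank
  - order 5 (Desk): customer_id=2 -> matches Leo
  - order 6 (Stapler): customer_id=NULL, no match -> kept with NULL
All 6 rows appear; 2 have NULL customer.

SQL:
SELECT a.product, b.name AS customer
FROM orders a
LEFT JOIN customers b ON a.customer_id = b.id

Result:
product  | customer
---------+---------
Notebook | Frank   
Pen      | Leo     
Laptop   | NULL    
Cable    | Frank   
Desk     | Leo     
Stapler  | NULL    


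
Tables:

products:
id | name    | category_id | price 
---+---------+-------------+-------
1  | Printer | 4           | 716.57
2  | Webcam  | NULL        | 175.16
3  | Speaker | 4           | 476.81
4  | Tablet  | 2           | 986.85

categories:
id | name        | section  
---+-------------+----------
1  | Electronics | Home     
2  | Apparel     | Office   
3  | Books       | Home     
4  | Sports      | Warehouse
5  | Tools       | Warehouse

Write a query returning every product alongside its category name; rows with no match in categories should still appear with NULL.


LEFT JOIN keeps every row from products (the left table); where category_id has no match in categories, the category columns become NULL. Walk through each product:
  - product 1 (Printer): category_id=4 -> matches Sports
  - product 2 (Webcam): category_id=NULL, no match -> kept with NULL
  - product 3 (Speaker): category_id=4 -> matches Sports
  - product 4 (Tablet): category_id=2 -> matches Apparel
All 4 rows appear; 1 has NULL category.

SQL:
SELECT a.name, b.name AS category
FROM products a
LEFT JOIN categories b ON a.category_id = b.id

Result:
name    | category
--------+---------
Printer | Sports  
Webcam  | NULL    
Speaker | Sports  
Tablet  | Apparel 


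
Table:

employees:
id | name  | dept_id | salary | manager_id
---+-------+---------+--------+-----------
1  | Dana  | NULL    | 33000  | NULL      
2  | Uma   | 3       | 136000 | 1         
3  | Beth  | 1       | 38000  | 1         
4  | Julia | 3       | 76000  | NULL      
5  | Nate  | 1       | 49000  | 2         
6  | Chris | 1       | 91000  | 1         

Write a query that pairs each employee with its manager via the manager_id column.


This is a self-join: employees is joined to a second copy of itself, matching each row's manager_id to another row's id. Use LEFT JOIN so rows with manager_id=NULL are kept.
  - employee 1 (Dana): manager_id=NULL -> NULL
  - employee 2 (Uma): manager_id=1 -> Dana
  - employee 3 (Beth): manager_id=1 -> Dana
  - employee 4 (Julia): manager_id=NULL -> NULL
  - employee 5 (Nate): manager_id=2 -> Uma
  - employee 6 (Chris): manager_id=1 -> Dana

SQL:
SELECT a.name AS item, b.name AS manager
FROM employees a
LEFT JOIN employees b ON a.manager_id = b.id

Result:
item  | manager
------+--------
Dana  | NULL   
Uma   | Dana   
Beth  | Dana   
Julia | NULL   
Nate  | Uma    
Chris | Dana   


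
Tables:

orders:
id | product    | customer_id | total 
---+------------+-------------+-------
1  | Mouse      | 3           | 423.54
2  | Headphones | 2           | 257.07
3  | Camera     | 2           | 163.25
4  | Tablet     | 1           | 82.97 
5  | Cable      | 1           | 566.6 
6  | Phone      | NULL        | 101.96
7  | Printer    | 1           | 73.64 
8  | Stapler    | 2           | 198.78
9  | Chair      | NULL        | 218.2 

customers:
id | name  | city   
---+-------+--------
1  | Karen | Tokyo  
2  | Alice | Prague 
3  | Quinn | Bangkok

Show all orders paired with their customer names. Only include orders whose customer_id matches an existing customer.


INNER JOIN keeps only orders rows whose customer_id matches an id in customers. Walk through each order:
  - order 1 (Mouse): customer_id=3 -> matches Quinn
  - order 2 (Headphones): customer_id=2 -> matches Alice
  - order 3 (Camera): customer_id=2 -> matches Alice
  - order 4 (Tablet): customer_id=1 -> matches Karen
  - order 5 (Cable): customer_id=1 -> matches Karen
  - order 6 (Phone): customer_id=NULL, no match -> dropped
  - order 7 (Printer): customer_id=1 -> matches Karen
  - order 8 (Stapler): customer_id=2 -> matches Alice
  - order 9 (Chair): customer_id=NULL, no match -> dropped
So 2 of 9 rows are dropped.

SQL:
SELECT a.product, b.name AS customer
FROM orders a
INNER JOIN customers b ON a.customer_id = b.id

Result:
product    | customer
-----------+---------
Mouse      | Quinn   
Headphones | Alice   
Camera     | Alice   
Tablet     | Karen   
Cable      | Karen   
Printer    | Karen   
Stapler    | Alice   


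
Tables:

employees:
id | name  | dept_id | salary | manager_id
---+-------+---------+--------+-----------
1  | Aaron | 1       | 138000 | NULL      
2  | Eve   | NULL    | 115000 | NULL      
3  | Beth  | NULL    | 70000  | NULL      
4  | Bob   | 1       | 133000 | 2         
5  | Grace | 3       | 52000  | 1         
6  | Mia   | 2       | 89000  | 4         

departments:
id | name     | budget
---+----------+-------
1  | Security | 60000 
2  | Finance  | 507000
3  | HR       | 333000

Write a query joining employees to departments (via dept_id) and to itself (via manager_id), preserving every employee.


Two LEFT JOINs from the same base table employees: one to departments via dept_id, one to employees itself via manager_id. Both are LEFT so every employee is preserved.
Match against departments:
  - employee 1 (Aaron): dept_id=1 -> matches Security
  - employee 2 (Eve): dept_id=NULL, no match -> kept with NULL
  - employee 3 (Beth): dept_id=NULL, no match -> kept with NULL
  - employee 4 (Bob): dept_id=1 -> matches Security
  - employee 5 (Grace): dept_id=3 -> matches HR
  - employee 6 (Mia): dept_id=2 -> matches Finance
Match against employees (self):
  - employee 1 (Aaron): manager_id=NULL -> NULL
  - employee 2 (Eve): manager_id=NULL -> NULL
  - employee 3 (Beth): manager_id=NULL -> NULL
  - employee 4 (Bob): manager_id=2 -> Eve
  - employee 5 (Grace): manager_id=1 -> Aaron
  - employee 6 (Mia): manager_id=4 -> Bob

SQL:
SELECT a.name, b.name AS department, c.name AS manager
FROM employees a
LEFT JOIN departments b ON a.dept_id = b.id
LEFT JOIN employees c ON a.manager_id = c.id

Result:
name  | department | manager
------+------------+--------
Aaron | Security   | NULL   
Eve   | NULL       | NULL   
Beth  | NULL       | NULL   
Bob   | Security   | Eve    
Grace | HR         | Aaron  
Mia   | Finance    | Bob    


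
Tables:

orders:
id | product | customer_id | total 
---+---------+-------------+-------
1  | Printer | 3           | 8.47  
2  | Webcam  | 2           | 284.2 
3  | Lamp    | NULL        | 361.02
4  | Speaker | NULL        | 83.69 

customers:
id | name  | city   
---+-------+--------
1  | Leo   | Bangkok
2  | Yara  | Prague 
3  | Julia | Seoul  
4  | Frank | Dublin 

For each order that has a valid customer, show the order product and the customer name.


INNER JOIN keeps only orders rows whose customer_id matches an id in customers. Walk through each order:
  - order 1 (Printer): customer_id=3 -> matches Julia
  - order 2 (Webcam): customer_id=2 -> matches Yara
  - order 3 (Lamp): customer_id=NULL, no match -> dropped
  - order 4 (Speaker): customer_id=NULL, no match -> dropped
So 2 of 4 rows are dropped.

SQL:
SELECT a.product, b.name AS customer
FROM orders a
INNER JOIN customers b ON a.customer_id = b.id

Result:
product | customer
--------+---------
Printer | Julia   
Webcam  | Yara    


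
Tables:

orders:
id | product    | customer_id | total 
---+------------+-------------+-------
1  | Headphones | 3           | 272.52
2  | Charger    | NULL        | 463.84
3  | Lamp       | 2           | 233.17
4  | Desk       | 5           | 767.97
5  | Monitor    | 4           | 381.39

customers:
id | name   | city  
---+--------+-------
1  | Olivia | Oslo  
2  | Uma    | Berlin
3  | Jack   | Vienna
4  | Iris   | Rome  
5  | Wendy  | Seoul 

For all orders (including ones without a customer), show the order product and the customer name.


LEFT JOIN keeps every row from orders (the left table); where customer_id has no match in customers, the customer columns become NULL. Walk through each order:
  - order 1 (Headphones): customer_id=3 -> matches Jack
  - order 2 (Charger): customer_id=NULL, no match -> kept with NULL
  - order 3 (Lamp): customer_id=2 -> matches Uma
  - order 4 (Desk): customer_id=5 -> matches Wendy
  - order 5 (Monitor): customer_id=4 -> matches Iris
All 5 rows appear; 1 has NULL customer.

SQL:
SELECT a.product, b.name AS customer
FROM orders a
LEFT JOIN customers b ON a.customer_id = b.id

Result:
product    | customer
-----------+---------
Headphones | Jack    
Charger    | NULL    
Lamp       | Uma     
Desk       | Wendy   
Monitor    | Iris    


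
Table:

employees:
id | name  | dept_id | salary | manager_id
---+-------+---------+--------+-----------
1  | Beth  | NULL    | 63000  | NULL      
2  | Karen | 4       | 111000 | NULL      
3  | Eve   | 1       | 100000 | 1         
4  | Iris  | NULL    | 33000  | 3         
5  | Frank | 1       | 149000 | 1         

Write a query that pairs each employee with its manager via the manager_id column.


This is a self-join: employees is joined to a second copy of itself, matching each row's manager_id to another row's id. Use LEFT JOIN so rows with manager_id=NULL are kept.
  - employee 1 (Beth): manager_id=NULL -> NULL
  - employee 2 (Karen): manager_id=NULL -> NULL
  - employee 3 (Eve): manager_id=1 -> Beth
  - employee 4 (Iris): manager_id=3 -> Eve
  - employee 5 (Frank): manager_id=1 -> Beth

SQL:
SELECT a.name AS item, b.name AS manager
FROM employees a
LEFT JOIN employees b ON a.manager_id = b.id

Result:
item  | manager
------+--------
Beth  | NULL   
Karen | NULL   
Eve   | Beth   
Iris  | Eve    
Frank | Beth   


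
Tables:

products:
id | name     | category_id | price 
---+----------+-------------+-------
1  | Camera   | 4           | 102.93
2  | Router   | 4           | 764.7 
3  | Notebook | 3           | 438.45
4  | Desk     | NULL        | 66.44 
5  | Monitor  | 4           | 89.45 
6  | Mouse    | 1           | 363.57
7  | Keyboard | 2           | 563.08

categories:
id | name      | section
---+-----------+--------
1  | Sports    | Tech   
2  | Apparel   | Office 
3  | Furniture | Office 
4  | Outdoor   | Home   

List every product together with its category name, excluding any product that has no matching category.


INNER JOIN keeps only products rows whose category_id matches an id in categories. Walk through each product:
  - product 1 (Camera): category_id=4 -> matches Outdoor
  - product 2 (Router): category_id=4 -> matches Outdoor
  - product 3 (Notebook): category_id=3 -> matches Furniture
  - product 4 (Desk): category_id=NULL, no match -> dropped
  - product 5 (Monitor): category_id=4 -> matches Outdoor
  - product 6 (Mouse): category_id=1 -> matches Sports
  - product 7 (Keyboard): category_id=2 -> matches Apparel
So 1 of 7 rows is dropped.

SQL:
SELECT a.name, b.name AS category
FROM products a
INNER JOIN categories b ON a.category_id = b.id

Result:
name     | category 
---------+----------
Camera   | Outdoor  
Router   | Outdoor  
Notebook | Furniture
Monitor  | Outdoor  
Mouse    | Sports   
Keyboard | Apparel  


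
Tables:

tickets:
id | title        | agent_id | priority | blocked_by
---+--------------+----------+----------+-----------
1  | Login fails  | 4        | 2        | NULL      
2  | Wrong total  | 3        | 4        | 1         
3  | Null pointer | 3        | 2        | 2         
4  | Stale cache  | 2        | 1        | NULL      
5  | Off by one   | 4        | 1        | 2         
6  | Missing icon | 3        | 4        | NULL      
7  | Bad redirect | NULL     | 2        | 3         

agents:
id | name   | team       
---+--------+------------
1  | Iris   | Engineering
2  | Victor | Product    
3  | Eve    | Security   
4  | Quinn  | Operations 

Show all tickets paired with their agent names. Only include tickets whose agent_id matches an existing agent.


INNER JOIN keeps only tickets rows whose agent_id matches an id in agents. Walk through each ticket:
  - ticket 1 (Login fails): agent_id=4 -> matches Quinn
  - ticket 2 (Wrong total): agent_id=3 -> matches Eve
  - ticket 3 (Null pointer): agent_id=3 -> matches Eve
  - ticket 4 (Stale cache): agent_id=2 -> matches Victor
  - ticket 5 (Off by one): agent_id=4 -> matches Quinn
  - ticket 6 (Missing icon): agent_id=3 -> matches Eve
  - ticket 7 (Bad redirect): agent_id=NULL, no match -> dropped
So 1 of 7 rows is dropped.

SQL:
SELECT a.title, b.name AS agent
FROM tickets a
INNER JOIN agents b ON a.agent_id = b.id

Result:
title        | agent 
-------------+-------
Login fails  | Quinn 
Wrong total  | Eve   
Null pointer | Eve   
Stale cache  | Victor
Off by one   | Quinn 
Missing icon | Eve   


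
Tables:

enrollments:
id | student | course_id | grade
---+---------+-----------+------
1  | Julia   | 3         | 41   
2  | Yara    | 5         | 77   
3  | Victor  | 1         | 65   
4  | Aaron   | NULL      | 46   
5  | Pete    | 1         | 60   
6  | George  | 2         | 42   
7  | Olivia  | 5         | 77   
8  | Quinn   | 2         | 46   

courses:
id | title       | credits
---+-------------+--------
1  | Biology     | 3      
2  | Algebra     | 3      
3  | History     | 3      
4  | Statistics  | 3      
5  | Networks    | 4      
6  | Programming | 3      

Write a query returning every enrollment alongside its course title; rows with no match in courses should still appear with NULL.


LEFT JOIN keeps every row from enrollments (the left table); where course_id has no match in courses, the course columns become NULL. Walk through each enrollment:
  - enrollment 1 (Julia): course_id=3 -> matches History
  - enrollment 2 (Yara): course_id=5 -> matches Networks
  - enrollment 3 (Victor): course_id=1 -> matches Biology
  - enrollment 4 (Aaron): course_id=NULL, no match -> kept with NULL
  - enrollment 5 (Pete): course_id=1 -> matches Biology
  - enrollment 6 (George): course_id=2 -> matches Algebra
  - enrollment 7 (Olivia): course_id=5 -> matches Networks
  - enrollment 8 (Quinn): course_id=2 -> matches Algebra
All 8 rows appear; 1 has NULL course.

SQL:
SELECT a.student, b.title AS course
FROM enrollments a
LEFT JOIN courses b ON a.course_id = b.id

Result:
student | course  
--------+---------
Julia   | History 
Yara    | Networks
Victor  | Biology 
Aaron   | NULL    
Pete    | Biology 
George  | Algebra 
Olivia  | Networks
Quinn   | Algebra 


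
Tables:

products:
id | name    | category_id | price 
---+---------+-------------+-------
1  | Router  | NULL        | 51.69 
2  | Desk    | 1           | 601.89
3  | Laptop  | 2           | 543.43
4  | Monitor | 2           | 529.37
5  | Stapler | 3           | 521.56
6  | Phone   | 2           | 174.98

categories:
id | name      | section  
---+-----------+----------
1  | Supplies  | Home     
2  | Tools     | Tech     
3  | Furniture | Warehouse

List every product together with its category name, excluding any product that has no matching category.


INNER JOIN keeps only products rows whose category_id matches an id in categories. Walk through each product:
  - product 1 (Router): category_id=NULL, no match -> dropped
  - product 2 (Desk): category_id=1 -> matches Supplies
  - product 3 (Laptop): category_id=2 -> matches Tools
  - product 4 (Monitor): category_id=2 -> matches Tools
  - product 5 (Stapler): category_id=3 -> matches Furniture
  - product 6 (Phone): category_id=2 -> matches Tools
So 1 of 6 rows is dropped.

SQL:
SELECT a.name, b.name AS category
FROM products a
INNER JOIN categories b ON a.category_id = b.id

Result:
name    | category 
--------+----------
Desk    | Supplies 
Laptop  | Tools    
Monitor | Tools    
Stapler | Furniture
Phone   | Tools    


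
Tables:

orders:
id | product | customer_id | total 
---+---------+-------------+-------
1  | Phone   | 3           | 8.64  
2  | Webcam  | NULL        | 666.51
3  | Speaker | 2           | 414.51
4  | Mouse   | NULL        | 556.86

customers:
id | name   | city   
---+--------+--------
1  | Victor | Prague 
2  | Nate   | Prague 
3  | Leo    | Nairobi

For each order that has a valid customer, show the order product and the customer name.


INNER JOIN keeps only orders rows whose customer_id matches an id in customers. Walk through each order:
  - order 1 (Phone): customer_id=3 -> matches Leo
  - order 2 (Webcam): customer_id=NULL, no match -> dropped
  - order 3 (Speaker): customer_id=2 -> matches Nate
  - order 4 (Mouse): customer_id=NULL, no match -> dropped
So 2 of 4 rows are dropped.

SQL:
SELECT a.product, b.name AS customer
FROM orders a
INNER JOIN customers b ON a.customer_id = b.id

Result:
product | customer
--------+---------
Phone   | Leo     
Speaker | Nate    


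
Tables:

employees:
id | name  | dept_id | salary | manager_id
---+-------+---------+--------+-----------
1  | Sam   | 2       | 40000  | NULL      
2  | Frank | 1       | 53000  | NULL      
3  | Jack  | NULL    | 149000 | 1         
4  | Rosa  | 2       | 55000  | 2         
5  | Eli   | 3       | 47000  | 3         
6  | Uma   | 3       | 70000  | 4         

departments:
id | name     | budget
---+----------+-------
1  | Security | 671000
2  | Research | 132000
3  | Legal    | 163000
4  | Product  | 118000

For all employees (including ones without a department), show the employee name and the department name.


LEFT JOIN keeps every row from employees (the left table); where dept_id has no match in departments, the department columns become NULL. Walk through each employee:
  - employee 1 (Sam): dept_id=2 -> matches Research
  - employee 2 (Frank): dept_id=1 -> matches Security
  - employee 3 (Jack): dept_id=NULL, no match -> kept with NULL
  - employee 4 (Rosa): dept_id=2 -> matches Research
  - employee 5 (Eli): dept_id=3 -> matches Legal
  - employee 6 (Uma): dept_id=3 -> matches Legal
All 6 rows appear; 1 has NULL department.

SQL:
SELECT a.name, b.name AS department
FROM employees a
LEFT JOIN departments b ON a.dept_id = b.id

Result:
name  | department
------+-----------
Sam   | Research  
Frank | Security  
Jack  | NULL      
Rosa  | Research  
Eli   | Legal     
Uma   | Legal     


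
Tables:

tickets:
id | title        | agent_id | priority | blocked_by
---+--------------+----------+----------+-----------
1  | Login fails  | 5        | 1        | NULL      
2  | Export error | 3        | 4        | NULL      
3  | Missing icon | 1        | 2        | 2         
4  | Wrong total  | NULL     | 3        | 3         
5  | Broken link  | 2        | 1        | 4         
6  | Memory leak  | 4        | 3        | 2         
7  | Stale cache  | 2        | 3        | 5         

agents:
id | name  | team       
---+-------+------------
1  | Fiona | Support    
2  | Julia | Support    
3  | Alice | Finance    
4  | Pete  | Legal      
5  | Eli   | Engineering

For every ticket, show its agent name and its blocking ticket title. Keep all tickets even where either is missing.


Two LEFT JOINs from the same base table tickets: one to agents via agent_id, one to tickets itself via blocked_by. Both are LEFT so every ticket is preserved.
Match against agents:
  - ticket 1 (Login fails): agent_id=5 -> matches Eli
  - ticket 2 (Export error): agent_id=3 -> matches Alice
  - ticket 3 (Missing icon): agent_id=1 -> matches Fiona
  - ticket 4 (Wrong total): agent_id=NULL, no match -> kept with NULL
  - ticket 5 (Broken link): agent_id=2 -> matches Julia
  - ticket 6 (Memory leak): agent_id=4 -> matches Pete
  - ticket 7 (Stale cache): agent_id=2 -> matches Julia
Match against tickets (self):
  - ticket 1 (Login fails): blocked_by=NULL -> NULL
  - ticket 2 (Export error): blocked_by=NULL -> NULL
  - ticket 3 (Missing icon): blocked_by=2 -> Export error
  - ticket 4 (Wrong total): blocked_by=3 -> Missing icon
  - ticket 5 (Broken link): blocked_by=4 -> Wrong total
  - ticket 6 (Memory leak): blocked_by=2 -> Export error
  - ticket 7 (Stale cache): blocked_by=5 -> Broken link

SQL:
SELECT a.title, b.name AS agent, c.title AS blocked_by
FROM tickets a
LEFT JOIN agents b ON a.agent_id = b.id
LEFT JOIN tickets c ON a.blocked_by = c.id

Result:
title        | agent | blocked_by  
-------------+-------+-------------
Login fails  | Eli   | NULL        
Export error | Alice | NULL        
Missing icon | Fiona | Export error
Wrong total  | NULL  | Missing icon
Broken link  | Julia | Wrong total 
Memory leak  | Pete  | Export error
Stale cache  | Julia | Broken link 
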